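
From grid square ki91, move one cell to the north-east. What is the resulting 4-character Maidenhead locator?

LI02

Longitude square 9; +1 → 10, wraps to 0, carry into field.
Longitude field K = 10; +1 → 11 = L.
Latitude square 1; +1 → 2.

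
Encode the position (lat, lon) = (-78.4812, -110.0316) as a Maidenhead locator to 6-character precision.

DB41xm

Shift to the Maidenhead origin (180°W, 90°S): lon 69.9684, lat 11.5188.
Field: lon ⌊69.9684/20⌋ = 3 → D; lat ⌊11.5188/10⌋ = 1 → B.
Square: lon ⌊9.9684/2⌋ = 4; lat ⌊1.5188/1⌋ = 1.
Subsquare: lon ⌊1.9684/0.0833333⌋ = 23 → x; lat ⌊0.5188/0.0416667⌋ = 12 → m.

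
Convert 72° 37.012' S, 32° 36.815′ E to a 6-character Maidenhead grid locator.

Shift to the Maidenhead origin (180°W, 90°S): lon 212.6136, lat 17.3831.
Field: lon ⌊212.6136/20⌋ = 10 → K; lat ⌊17.3831/10⌋ = 1 → B.
Square: lon ⌊12.6136/2⌋ = 6; lat ⌊7.3831/1⌋ = 7.
Subsquare: lon ⌊0.6136/0.0833333⌋ = 7 → h; lat ⌊0.3831/0.0416667⌋ = 9 → j.

KB67hj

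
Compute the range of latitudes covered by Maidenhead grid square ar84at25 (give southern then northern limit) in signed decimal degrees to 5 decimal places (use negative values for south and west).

84.81250, 84.81667

Field A=0, R=17: +0·20° lon, +17·10° lat → SW at lon -180°, lat 80°.
Square 8, 4: +8·2° lon, +4·1° lat → SW at lon -164°, lat 84°.
Subsquare a=0, t=19: +0·0.0833333° lon, +19·0.0416667° lat → SW at lon -164°, lat 84.7917°.
Extended square 2, 5: +2·0.00833333° lon, +5·0.00416667° lat → SW at lon -163.983°, lat 84.8125°.
Cell spans 0.00833333° lon × 0.00416667° lat.
south 84.81250, north 84.81667.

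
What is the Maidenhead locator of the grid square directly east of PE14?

Longitude square 1; +1 → 2.
The latitude characters are unchanged.

PE24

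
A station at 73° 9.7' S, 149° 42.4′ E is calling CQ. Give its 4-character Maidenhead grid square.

Offset from 180°W / 90°S: lon 329.71°, lat 16.84°.
Field: lon ⌊329.71/20⌋ = 16 → Q; lat ⌊16.84/10⌋ = 1 → B.
Square: lon ⌊9.71/2⌋ = 4; lat ⌊6.84/1⌋ = 6.

QB46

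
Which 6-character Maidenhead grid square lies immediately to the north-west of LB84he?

LB84gf

Longitude subsquare h = 7; −1 → 6 = g.
Latitude subsquare e = 4; +1 → 5 = f.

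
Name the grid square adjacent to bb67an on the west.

BB57xn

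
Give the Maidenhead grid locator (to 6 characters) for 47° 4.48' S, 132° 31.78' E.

Add 180° to longitude and 90° to latitude: 312.5297, 42.9253.
Field: lon ⌊312.5297/20⌋ = 15 → P; lat ⌊42.9253/10⌋ = 4 → E.
Square: lon ⌊12.5297/2⌋ = 6; lat ⌊2.9253/1⌋ = 2.
Subsquare: lon ⌊0.5297/0.0833333⌋ = 6 → g; lat ⌊0.9253/0.0416667⌋ = 22 → w.

PE62gw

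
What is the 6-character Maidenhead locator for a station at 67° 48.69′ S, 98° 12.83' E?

NC92ce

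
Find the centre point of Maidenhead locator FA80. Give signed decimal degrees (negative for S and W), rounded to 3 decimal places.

-89.500, -63.000

Field F=5, A=0: +5·20° lon, +0·10° lat → SW at lon -80°, lat -90°.
Square 8, 0: +8·2° lon, +0·1° lat → SW at lon -64°, lat -90°.
Cell spans 2° lon × 1° lat. Centre is SW corner plus half of each.
latitude -89.500, longitude -63.000.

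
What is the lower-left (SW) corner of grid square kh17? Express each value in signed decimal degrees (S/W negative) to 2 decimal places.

Field K=10, H=7: +10·20° lon, +7·10° lat → SW at lon 20°, lat -20°.
Square 1, 7: +1·2° lon, +7·1° lat → SW at lon 22°, lat -13°.
latitude -13.00, longitude 22.00.

-13.00, 22.00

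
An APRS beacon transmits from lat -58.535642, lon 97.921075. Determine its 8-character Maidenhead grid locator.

ND81xl01

Offset from 180°W / 90°S: lon 277.92107°, lat 31.46436°.
Field (20°×10°, letters A–R): lon ⌊277.92107/20⌋ = 13 → N; lat ⌊31.46436/10⌋ = 3 → D.
Square (2°×1°, digits 0–9): lon ⌊17.92107/2⌋ = 8; lat ⌊1.46436/1⌋ = 1.
Subsquare (5′×2.5′, letters a–x): lon ⌊1.92107/0.0833333⌋ = 23 → x; lat ⌊0.46436/0.0416667⌋ = 11 → l.
Extended square (30″×15″, digits 0–9): lon ⌊0.00441/0.00833333⌋ = 0; lat ⌊0.00602/0.00416667⌋ = 1.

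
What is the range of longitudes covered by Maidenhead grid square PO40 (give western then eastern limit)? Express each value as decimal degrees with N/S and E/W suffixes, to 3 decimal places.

Field P=15, O=14: +15·20° lon, +14·10° lat → SW at lon 120°, lat 50°.
Square 4, 0: +4·2° lon, +0·1° lat → SW at lon 128°, lat 50°.
Cell spans 2° lon × 1° lat.
west 128.000° E, east 130.000° E.

128.000° E, 130.000° E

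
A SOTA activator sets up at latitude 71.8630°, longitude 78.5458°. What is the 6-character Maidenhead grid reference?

MQ91gu

Add 180° to longitude and 90° to latitude: 258.5458, 161.8630.
Field: 258.5458/20 → 12 → M, 161.8630/10 → 16 → Q; chars MQ.
Square: 18.5458/2 → 9, 1.8630/1 → 1; chars 91.
Subsquare: 0.5458/0.0833333 → 6 → g, 0.8630/0.0416667 → 20 → u; chars gu.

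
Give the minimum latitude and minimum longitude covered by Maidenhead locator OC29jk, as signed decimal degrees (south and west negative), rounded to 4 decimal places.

-60.5833, 104.7500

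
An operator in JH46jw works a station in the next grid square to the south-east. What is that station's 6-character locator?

JH46kv

Longitude subsquare j = 9; +1 → 10 = k.
Latitude subsquare w = 22; −1 → 21 = v.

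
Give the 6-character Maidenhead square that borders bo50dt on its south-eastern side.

BO50es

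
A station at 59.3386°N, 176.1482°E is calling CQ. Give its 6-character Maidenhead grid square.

Shift to the Maidenhead origin (180°W, 90°S): lon 356.1482, lat 149.3386.
Field (20°×10°, letters A–R): lon ⌊356.1482/20⌋ = 17 → R; lat ⌊149.3386/10⌋ = 14 → O.
Square (2°×1°, digits 0–9): lon ⌊16.1482/2⌋ = 8; lat ⌊9.3386/1⌋ = 9.
Subsquare (5′×2.5′, letters a–x): lon ⌊0.1482/0.0833333⌋ = 1 → b; lat ⌊0.3386/0.0416667⌋ = 8 → i.

RO89bi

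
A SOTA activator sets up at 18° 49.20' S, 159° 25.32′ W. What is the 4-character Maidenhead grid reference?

BH01

Shift to the Maidenhead origin (180°W, 90°S): lon 20.58, lat 71.18.
Field: lon ⌊20.58/20⌋ = 1 → B; lat ⌊71.18/10⌋ = 7 → H.
Square: lon ⌊0.58/2⌋ = 0; lat ⌊1.18/1⌋ = 1.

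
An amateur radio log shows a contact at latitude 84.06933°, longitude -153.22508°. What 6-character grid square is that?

BR34jb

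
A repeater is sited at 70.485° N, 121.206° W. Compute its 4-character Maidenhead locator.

Offset from 180°W / 90°S: lon 58.79°, lat 160.49°.
Field: 58.79/20 → 2 → C, 160.49/10 → 16 → Q; chars CQ.
Square: 18.79/2 → 9, 0.49/1 → 0; chars 90.

CQ90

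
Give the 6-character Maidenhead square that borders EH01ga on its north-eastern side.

Longitude subsquare g = 6; +1 → 7 = h.
Latitude subsquare a = 0; +1 → 1 = b.

EH01hb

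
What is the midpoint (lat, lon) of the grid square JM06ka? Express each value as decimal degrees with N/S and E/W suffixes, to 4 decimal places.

Field J=9, M=12: +9·20° lon, +12·10° lat → SW at lon 0°, lat 30°.
Square 0, 6: +0·2° lon, +6·1° lat → SW at lon 0°, lat 36°.
Subsquare k=10, a=0: +10·0.0833333° lon, +0·0.0416667° lat → SW at lon 0.833333°, lat 36°.
Cell spans 0.0833333° lon × 0.0416667° lat. Centre is SW corner plus half of each.
latitude 36.0208° N, longitude 0.8750° E.

36.0208° N, 0.8750° E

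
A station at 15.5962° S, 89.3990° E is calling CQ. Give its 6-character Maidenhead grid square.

NH44qj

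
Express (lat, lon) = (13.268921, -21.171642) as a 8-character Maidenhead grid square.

Shift to the Maidenhead origin (180°W, 90°S): lon 158.82836, lat 103.26892.
Field: 158.82836/20 → 7 → H, 103.26892/10 → 10 → K; chars HK.
Square: 18.82836/2 → 9, 3.26892/1 → 3; chars 93.
Subsquare: 0.82836/0.0833333 → 9 → j, 0.26892/0.0416667 → 6 → g; chars jg.
Extended square: 0.07836/0.00833333 → 9, 0.01892/0.00416667 → 4; chars 94.

HK93jg94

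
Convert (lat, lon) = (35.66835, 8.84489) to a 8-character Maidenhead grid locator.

Offset from 180°W / 90°S: lon 188.84489°, lat 125.66835°.
Field: lon ⌊188.84489/20⌋ = 9 → J; lat ⌊125.66835/10⌋ = 12 → M.
Square: lon ⌊8.84489/2⌋ = 4; lat ⌊5.66835/1⌋ = 5.
Subsquare: lon ⌊0.84489/0.0833333⌋ = 10 → k; lat ⌊0.66835/0.0416667⌋ = 16 → q.
Extended square: lon ⌊0.01156/0.00833333⌋ = 1; lat ⌊0.00168/0.00416667⌋ = 0.

JM45kq10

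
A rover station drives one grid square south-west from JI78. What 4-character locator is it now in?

JI67

Longitude square 7; −1 → 6.
Latitude square 8; −1 → 7.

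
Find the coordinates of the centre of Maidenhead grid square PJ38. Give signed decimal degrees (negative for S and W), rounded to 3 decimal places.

8.500, 127.000

Field P=15, J=9: +15·20° lon, +9·10° lat → SW at lon 120°, lat 0°.
Square 3, 8: +3·2° lon, +8·1° lat → SW at lon 126°, lat 8°.
Cell spans 2° lon × 1° lat. Centre is SW corner plus half of each.
latitude 8.500, longitude 127.000.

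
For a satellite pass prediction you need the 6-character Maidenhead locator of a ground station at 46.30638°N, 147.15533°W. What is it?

BN66kh

Shift to the Maidenhead origin (180°W, 90°S): lon 32.8447, lat 136.3064.
Field (20°×10°, letters A–R): lon ⌊32.8447/20⌋ = 1 → B; lat ⌊136.3064/10⌋ = 13 → N.
Square (2°×1°, digits 0–9): lon ⌊12.8447/2⌋ = 6; lat ⌊6.3064/1⌋ = 6.
Subsquare (5′×2.5′, letters a–x): lon ⌊0.8447/0.0833333⌋ = 10 → k; lat ⌊0.3064/0.0416667⌋ = 7 → h.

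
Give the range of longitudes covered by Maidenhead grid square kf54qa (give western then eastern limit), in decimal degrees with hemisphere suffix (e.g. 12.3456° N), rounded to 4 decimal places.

31.3333° E, 31.4167° E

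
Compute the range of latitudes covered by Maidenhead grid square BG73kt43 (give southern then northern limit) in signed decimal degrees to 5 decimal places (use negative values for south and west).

-26.19583, -26.19167

Field B=1, G=6: +1·20° lon, +6·10° lat → SW at lon -160°, lat -30°.
Square 7, 3: +7·2° lon, +3·1° lat → SW at lon -146°, lat -27°.
Subsquare k=10, t=19: +10·0.0833333° lon, +19·0.0416667° lat → SW at lon -145.167°, lat -26.2083°.
Extended square 4, 3: +4·0.00833333° lon, +3·0.00416667° lat → SW at lon -145.133°, lat -26.1958°.
Cell spans 0.00833333° lon × 0.00416667° lat.
south -26.19583, north -26.19167.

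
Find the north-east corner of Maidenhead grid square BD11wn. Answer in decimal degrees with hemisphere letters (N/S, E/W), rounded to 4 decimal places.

58.4167° S, 156.0833° W

Field B=1, D=3: +1·20° lon, +3·10° lat → SW at lon -160°, lat -60°.
Square 1, 1: +1·2° lon, +1·1° lat → SW at lon -158°, lat -59°.
Subsquare w=22, n=13: +22·0.0833333° lon, +13·0.0416667° lat → SW at lon -156.167°, lat -58.4583°.
Cell spans 0.0833333° lon × 0.0416667° lat. NE corner is SW corner plus one full cell.
latitude 58.4167° S, longitude 156.0833° W.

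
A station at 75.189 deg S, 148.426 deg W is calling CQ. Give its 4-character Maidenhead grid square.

Offset from 180°W / 90°S: lon 31.57°, lat 14.81°.
Field: lon ⌊31.57/20⌋ = 1 → B; lat ⌊14.81/10⌋ = 1 → B.
Square: lon ⌊11.57/2⌋ = 5; lat ⌊4.81/1⌋ = 4.

BB54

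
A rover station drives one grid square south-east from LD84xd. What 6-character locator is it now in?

LD94ac

Longitude subsquare x = 23; +1 → 24, wraps to 0 = a, carry into square.
Longitude square 8; +1 → 9.
Latitude subsquare d = 3; −1 → 2 = c.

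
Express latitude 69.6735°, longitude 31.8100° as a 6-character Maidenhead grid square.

Add 180° to longitude and 90° to latitude: 211.8100, 159.6735.
Field: 211.8100/20 → 10 → K, 159.6735/10 → 15 → P; chars KP.
Square: 11.8100/2 → 5, 9.6735/1 → 9; chars 59.
Subsquare: 1.8100/0.0833333 → 21 → v, 0.6735/0.0416667 → 16 → q; chars vq.

KP59vq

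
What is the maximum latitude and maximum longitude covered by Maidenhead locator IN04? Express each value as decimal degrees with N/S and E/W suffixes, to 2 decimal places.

45.00° N, 18.00° W

Field I=8, N=13: +8·20° lon, +13·10° lat → SW at lon -20°, lat 40°.
Square 0, 4: +0·2° lon, +4·1° lat → SW at lon -20°, lat 44°.
Cell spans 2° lon × 1° lat. NE corner is SW corner plus one full cell.
latitude 45.00° N, longitude 18.00° W.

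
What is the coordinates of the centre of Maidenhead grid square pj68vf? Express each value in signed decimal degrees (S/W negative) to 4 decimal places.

8.2292, 133.7917

Field P=15, J=9: +15·20° lon, +9·10° lat → SW at lon 120°, lat 0°.
Square 6, 8: +6·2° lon, +8·1° lat → SW at lon 132°, lat 8°.
Subsquare v=21, f=5: +21·0.0833333° lon, +5·0.0416667° lat → SW at lon 133.75°, lat 8.20833°.
Cell spans 0.0833333° lon × 0.0416667° lat. Centre is SW corner plus half of each.
latitude 8.2292, longitude 133.7917.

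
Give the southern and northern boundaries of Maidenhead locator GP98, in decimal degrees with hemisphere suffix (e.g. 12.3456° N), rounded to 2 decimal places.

68.00° N, 69.00° N

Field G=6, P=15: +6·20° lon, +15·10° lat → SW at lon -60°, lat 60°.
Square 9, 8: +9·2° lon, +8·1° lat → SW at lon -42°, lat 68°.
Cell spans 2° lon × 1° lat.
south 68.00° N, north 69.00° N.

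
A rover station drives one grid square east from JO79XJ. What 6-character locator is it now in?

JO89aj

Longitude subsquare x = 23; +1 → 24, wraps to 0 = a, carry into square.
Longitude square 7; +1 → 8.
The latitude characters are unchanged.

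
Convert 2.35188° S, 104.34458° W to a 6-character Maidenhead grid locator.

DI77tp

Offset from 180°W / 90°S: lon 75.6554°, lat 87.6481°.
Field: lon ⌊75.6554/20⌋ = 3 → D; lat ⌊87.6481/10⌋ = 8 → I.
Square: lon ⌊15.6554/2⌋ = 7; lat ⌊7.6481/1⌋ = 7.
Subsquare: lon ⌊1.6554/0.0833333⌋ = 19 → t; lat ⌊0.6481/0.0416667⌋ = 15 → p.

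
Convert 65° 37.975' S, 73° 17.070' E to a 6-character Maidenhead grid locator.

Shift to the Maidenhead origin (180°W, 90°S): lon 253.2845, lat 24.3671.
Field: 253.2845/20 → 12 → M, 24.3671/10 → 2 → C; chars MC.
Square: 13.2845/2 → 6, 4.3671/1 → 4; chars 64.
Subsquare: 1.2845/0.0833333 → 15 → p, 0.3671/0.0416667 → 8 → i; chars pi.

MC64pi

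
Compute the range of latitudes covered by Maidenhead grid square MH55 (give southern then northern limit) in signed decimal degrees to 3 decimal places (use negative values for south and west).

-15.000, -14.000

Field M=12, H=7: +12·20° lon, +7·10° lat → SW at lon 60°, lat -20°.
Square 5, 5: +5·2° lon, +5·1° lat → SW at lon 70°, lat -15°.
Cell spans 2° lon × 1° lat.
south -15.000, north -14.000.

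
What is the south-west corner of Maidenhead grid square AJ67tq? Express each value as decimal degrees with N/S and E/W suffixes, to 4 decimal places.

7.6667° N, 166.4167° W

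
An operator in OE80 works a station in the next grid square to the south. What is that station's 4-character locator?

OD89

Latitude square 0; −1 → -1, wraps to 9, carry into field.
Latitude field E = 4; −1 → 3 = D.
The longitude characters are unchanged.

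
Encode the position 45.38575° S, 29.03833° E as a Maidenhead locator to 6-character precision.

KE44mo

Add 180° to longitude and 90° to latitude: 209.0383, 44.6142.
Field (20°×10°, letters A–R): lon ⌊209.0383/20⌋ = 10 → K; lat ⌊44.6142/10⌋ = 4 → E.
Square (2°×1°, digits 0–9): lon ⌊9.0383/2⌋ = 4; lat ⌊4.6142/1⌋ = 4.
Subsquare (5′×2.5′, letters a–x): lon ⌊1.0383/0.0833333⌋ = 12 → m; lat ⌊0.6142/0.0416667⌋ = 14 → o.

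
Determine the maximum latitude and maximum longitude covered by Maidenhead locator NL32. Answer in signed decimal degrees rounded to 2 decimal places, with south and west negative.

Field N=13, L=11: +13·20° lon, +11·10° lat → SW at lon 80°, lat 20°.
Square 3, 2: +3·2° lon, +2·1° lat → SW at lon 86°, lat 22°.
Cell spans 2° lon × 1° lat. NE corner is SW corner plus one full cell.
latitude 23.00, longitude 88.00.

23.00, 88.00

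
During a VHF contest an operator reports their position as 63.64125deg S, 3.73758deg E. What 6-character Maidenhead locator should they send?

Shift to the Maidenhead origin (180°W, 90°S): lon 183.7376, lat 26.3588.
Field (20°×10°, letters A–R): lon ⌊183.7376/20⌋ = 9 → J; lat ⌊26.3588/10⌋ = 2 → C.
Square (2°×1°, digits 0–9): lon ⌊3.7376/2⌋ = 1; lat ⌊6.3588/1⌋ = 6.
Subsquare (5′×2.5′, letters a–x): lon ⌊1.7376/0.0833333⌋ = 20 → u; lat ⌊0.3588/0.0416667⌋ = 8 → i.

JC16ui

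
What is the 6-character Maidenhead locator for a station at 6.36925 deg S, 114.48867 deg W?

DI23sp

Offset from 180°W / 90°S: lon 65.5113°, lat 83.6308°.
Field: lon ⌊65.5113/20⌋ = 3 → D; lat ⌊83.6308/10⌋ = 8 → I.
Square: lon ⌊5.5113/2⌋ = 2; lat ⌊3.6308/1⌋ = 3.
Subsquare: lon ⌊1.5113/0.0833333⌋ = 18 → s; lat ⌊0.6308/0.0416667⌋ = 15 → p.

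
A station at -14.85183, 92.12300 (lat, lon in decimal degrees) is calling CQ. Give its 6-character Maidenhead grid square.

NH65bd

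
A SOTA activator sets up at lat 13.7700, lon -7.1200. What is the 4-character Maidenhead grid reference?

Offset from 180°W / 90°S: lon 172.88°, lat 103.77°.
Field (20°×10°, letters A–R): lon ⌊172.88/20⌋ = 8 → I; lat ⌊103.77/10⌋ = 10 → K.
Square (2°×1°, digits 0–9): lon ⌊12.88/2⌋ = 6; lat ⌊3.77/1⌋ = 3.

IK63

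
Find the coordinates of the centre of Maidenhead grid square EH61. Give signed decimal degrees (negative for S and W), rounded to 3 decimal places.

-18.500, -87.000

Field E=4, H=7: +4·20° lon, +7·10° lat → SW at lon -100°, lat -20°.
Square 6, 1: +6·2° lon, +1·1° lat → SW at lon -88°, lat -19°.
Cell spans 2° lon × 1° lat. Centre is SW corner plus half of each.
latitude -18.500, longitude -87.000.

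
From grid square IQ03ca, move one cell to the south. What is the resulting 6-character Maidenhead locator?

Latitude subsquare a = 0; −1 → -1, wraps to 23 = x, carry into square.
Latitude square 3; −1 → 2.
The longitude characters are unchanged.

IQ02cx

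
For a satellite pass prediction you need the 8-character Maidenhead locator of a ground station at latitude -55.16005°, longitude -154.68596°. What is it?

BD24pu71

Offset from 180°W / 90°S: lon 25.31404°, lat 34.83995°.
Field: 25.31404/20 → 1 → B, 34.83995/10 → 3 → D; chars BD.
Square: 5.31404/2 → 2, 4.83995/1 → 4; chars 24.
Subsquare: 1.31404/0.0833333 → 15 → p, 0.83995/0.0416667 → 20 → u; chars pu.
Extended square: 0.06404/0.00833333 → 7, 0.00662/0.00416667 → 1; chars 71.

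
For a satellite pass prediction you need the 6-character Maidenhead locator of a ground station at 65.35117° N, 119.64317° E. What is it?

OP95ti

Add 180° to longitude and 90° to latitude: 299.6432, 155.3512.
Field: lon ⌊299.6432/20⌋ = 14 → O; lat ⌊155.3512/10⌋ = 15 → P.
Square: lon ⌊19.6432/2⌋ = 9; lat ⌊5.3512/1⌋ = 5.
Subsquare: lon ⌊1.6432/0.0833333⌋ = 19 → t; lat ⌊0.3512/0.0416667⌋ = 8 → i.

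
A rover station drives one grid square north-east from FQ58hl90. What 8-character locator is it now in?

Longitude extended square 9; +1 → 10, wraps to 0, carry into subsquare.
Longitude subsquare h = 7; +1 → 8 = i.
Latitude extended square 0; +1 → 1.

FQ58il01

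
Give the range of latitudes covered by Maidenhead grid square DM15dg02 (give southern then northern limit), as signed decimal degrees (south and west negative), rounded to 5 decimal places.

Field D=3, M=12: +3·20° lon, +12·10° lat → SW at lon -120°, lat 30°.
Square 1, 5: +1·2° lon, +5·1° lat → SW at lon -118°, lat 35°.
Subsquare d=3, g=6: +3·0.0833333° lon, +6·0.0416667° lat → SW at lon -117.75°, lat 35.25°.
Extended square 0, 2: +0·0.00833333° lon, +2·0.00416667° lat → SW at lon -117.75°, lat 35.2583°.
Cell spans 0.00833333° lon × 0.00416667° lat.
south 35.25833, north 35.26250.

35.25833, 35.26250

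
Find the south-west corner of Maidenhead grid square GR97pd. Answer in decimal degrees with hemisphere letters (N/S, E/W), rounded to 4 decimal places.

Field G=6, R=17: +6·20° lon, +17·10° lat → SW at lon -60°, lat 80°.
Square 9, 7: +9·2° lon, +7·1° lat → SW at lon -42°, lat 87°.
Subsquare p=15, d=3: +15·0.0833333° lon, +3·0.0416667° lat → SW at lon -40.75°, lat 87.125°.
latitude 87.1250° N, longitude 40.7500° W.

87.1250° N, 40.7500° W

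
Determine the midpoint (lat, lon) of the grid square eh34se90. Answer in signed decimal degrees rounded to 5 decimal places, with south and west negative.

-15.83125, -92.42083

Field E=4, H=7: +4·20° lon, +7·10° lat → SW at lon -100°, lat -20°.
Square 3, 4: +3·2° lon, +4·1° lat → SW at lon -94°, lat -16°.
Subsquare s=18, e=4: +18·0.0833333° lon, +4·0.0416667° lat → SW at lon -92.5°, lat -15.8333°.
Extended square 9, 0: +9·0.00833333° lon, +0·0.00416667° lat → SW at lon -92.425°, lat -15.8333°.
Cell spans 0.00833333° lon × 0.00416667° lat. Centre is SW corner plus half of each.
latitude -15.83125, longitude -92.42083.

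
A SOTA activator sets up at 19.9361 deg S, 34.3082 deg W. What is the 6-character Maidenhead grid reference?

HH20ub

Add 180° to longitude and 90° to latitude: 145.6918, 70.0639.
Field: lon ⌊145.6918/20⌋ = 7 → H; lat ⌊70.0639/10⌋ = 7 → H.
Square: lon ⌊5.6918/2⌋ = 2; lat ⌊0.0639/1⌋ = 0.
Subsquare: lon ⌊1.6918/0.0833333⌋ = 20 → u; lat ⌊0.0639/0.0416667⌋ = 1 → b.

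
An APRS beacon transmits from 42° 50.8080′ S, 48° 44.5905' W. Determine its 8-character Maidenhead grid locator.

GE57pd06

Shift to the Maidenhead origin (180°W, 90°S): lon 131.25682, lat 47.15320.
Field: lon ⌊131.25682/20⌋ = 6 → G; lat ⌊47.15320/10⌋ = 4 → E.
Square: lon ⌊11.25682/2⌋ = 5; lat ⌊7.15320/1⌋ = 7.
Subsquare: lon ⌊1.25682/0.0833333⌋ = 15 → p; lat ⌊0.15320/0.0416667⌋ = 3 → d.
Extended square: lon ⌊0.00682/0.00833333⌋ = 0; lat ⌊0.02820/0.00416667⌋ = 6.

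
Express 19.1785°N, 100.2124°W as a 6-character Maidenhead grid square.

DK99ve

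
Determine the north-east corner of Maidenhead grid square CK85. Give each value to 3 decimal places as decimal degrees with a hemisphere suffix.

16.000° N, 122.000° W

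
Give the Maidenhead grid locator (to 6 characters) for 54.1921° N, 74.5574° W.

FO24re

Offset from 180°W / 90°S: lon 105.4426°, lat 144.1921°.
Field: lon ⌊105.4426/20⌋ = 5 → F; lat ⌊144.1921/10⌋ = 14 → O.
Square: lon ⌊5.4426/2⌋ = 2; lat ⌊4.1921/1⌋ = 4.
Subsquare: lon ⌊1.4426/0.0833333⌋ = 17 → r; lat ⌊0.1921/0.0416667⌋ = 4 → e.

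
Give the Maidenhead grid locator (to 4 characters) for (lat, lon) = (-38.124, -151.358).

BF41

Offset from 180°W / 90°S: lon 28.64°, lat 51.88°.
Field: lon ⌊28.64/20⌋ = 1 → B; lat ⌊51.88/10⌋ = 5 → F.
Square: lon ⌊8.64/2⌋ = 4; lat ⌊1.88/1⌋ = 1.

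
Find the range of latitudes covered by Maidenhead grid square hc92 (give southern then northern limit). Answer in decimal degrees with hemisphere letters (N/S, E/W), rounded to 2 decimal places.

68.00° S, 67.00° S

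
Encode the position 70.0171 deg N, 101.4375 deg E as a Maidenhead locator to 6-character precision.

Offset from 180°W / 90°S: lon 281.4375°, lat 160.0171°.
Field: 281.4375/20 → 14 → O, 160.0171/10 → 16 → Q; chars OQ.
Square: 1.4375/2 → 0, 0.0171/1 → 0; chars 00.
Subsquare: 1.4375/0.0833333 → 17 → r, 0.0171/0.0416667 → 0 → a; chars ra.

OQ00ra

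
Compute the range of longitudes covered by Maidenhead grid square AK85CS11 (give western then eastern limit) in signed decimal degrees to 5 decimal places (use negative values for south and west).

Field A=0, K=10: +0·20° lon, +10·10° lat → SW at lon -180°, lat 10°.
Square 8, 5: +8·2° lon, +5·1° lat → SW at lon -164°, lat 15°.
Subsquare c=2, s=18: +2·0.0833333° lon, +18·0.0416667° lat → SW at lon -163.833°, lat 15.75°.
Extended square 1, 1: +1·0.00833333° lon, +1·0.00416667° lat → SW at lon -163.825°, lat 15.7542°.
Cell spans 0.00833333° lon × 0.00416667° lat.
west -163.82500, east -163.81667.

-163.82500, -163.81667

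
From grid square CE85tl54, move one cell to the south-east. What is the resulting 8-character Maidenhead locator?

CE85tl63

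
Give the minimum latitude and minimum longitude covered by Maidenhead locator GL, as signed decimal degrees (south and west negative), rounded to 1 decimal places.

20.0, -60.0

Field G=6, L=11: +6·20° lon, +11·10° lat → SW at lon -60°, lat 20°.
latitude 20.0, longitude -60.0.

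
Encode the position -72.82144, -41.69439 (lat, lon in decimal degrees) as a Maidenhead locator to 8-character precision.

GB97de62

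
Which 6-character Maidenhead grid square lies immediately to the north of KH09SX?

KI00sa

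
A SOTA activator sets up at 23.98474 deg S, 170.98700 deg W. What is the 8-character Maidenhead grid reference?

AG46ma13

Shift to the Maidenhead origin (180°W, 90°S): lon 9.01300, lat 66.01526.
Field: lon ⌊9.01300/20⌋ = 0 → A; lat ⌊66.01526/10⌋ = 6 → G.
Square: lon ⌊9.01300/2⌋ = 4; lat ⌊6.01526/1⌋ = 6.
Subsquare: lon ⌊1.01300/0.0833333⌋ = 12 → m; lat ⌊0.01526/0.0416667⌋ = 0 → a.
Extended square: lon ⌊0.01300/0.00833333⌋ = 1; lat ⌊0.01526/0.00416667⌋ = 3.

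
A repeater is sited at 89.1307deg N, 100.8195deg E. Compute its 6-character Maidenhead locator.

Add 180° to longitude and 90° to latitude: 280.8195, 179.1307.
Field: lon ⌊280.8195/20⌋ = 14 → O; lat ⌊179.1307/10⌋ = 17 → R.
Square: lon ⌊0.8195/2⌋ = 0; lat ⌊9.1307/1⌋ = 9.
Subsquare: lon ⌊0.8195/0.0833333⌋ = 9 → j; lat ⌊0.1307/0.0416667⌋ = 3 → d.

OR09jd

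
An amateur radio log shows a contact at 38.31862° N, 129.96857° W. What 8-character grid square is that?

Add 180° to longitude and 90° to latitude: 50.03143, 128.31862.
Field: 50.03143/20 → 2 → C, 128.31862/10 → 12 → M; chars CM.
Square: 10.03143/2 → 5, 8.31862/1 → 8; chars 58.
Subsquare: 0.03143/0.0833333 → 0 → a, 0.31862/0.0416667 → 7 → h; chars ah.
Extended square: 0.03143/0.00833333 → 3, 0.02695/0.00416667 → 6; chars 36.

CM58ah36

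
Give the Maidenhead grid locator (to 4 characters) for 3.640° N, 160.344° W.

AJ93

Add 180° to longitude and 90° to latitude: 19.66, 93.64.
Field: lon ⌊19.66/20⌋ = 0 → A; lat ⌊93.64/10⌋ = 9 → J.
Square: lon ⌊19.66/2⌋ = 9; lat ⌊3.64/1⌋ = 3.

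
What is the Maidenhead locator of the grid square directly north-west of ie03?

HE94

Longitude square 0; −1 → -1, wraps to 9, carry into field.
Longitude field I = 8; −1 → 7 = H.
Latitude square 3; +1 → 4.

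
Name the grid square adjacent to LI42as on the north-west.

Longitude subsquare a = 0; −1 → -1, wraps to 23 = x, carry into square.
Longitude square 4; −1 → 3.
Latitude subsquare s = 18; +1 → 19 = t.

LI32xt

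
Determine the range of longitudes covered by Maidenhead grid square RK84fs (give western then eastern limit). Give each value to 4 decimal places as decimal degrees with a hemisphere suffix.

176.4167° E, 176.5000° E

Field R=17, K=10: +17·20° lon, +10·10° lat → SW at lon 160°, lat 10°.
Square 8, 4: +8·2° lon, +4·1° lat → SW at lon 176°, lat 14°.
Subsquare f=5, s=18: +5·0.0833333° lon, +18·0.0416667° lat → SW at lon 176.417°, lat 14.75°.
Cell spans 0.0833333° lon × 0.0416667° lat.
west 176.4167° E, east 176.5000° E.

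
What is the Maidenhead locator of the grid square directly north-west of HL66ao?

HL56xp

Longitude subsquare a = 0; −1 → -1, wraps to 23 = x, carry into square.
Longitude square 6; −1 → 5.
Latitude subsquare o = 14; +1 → 15 = p.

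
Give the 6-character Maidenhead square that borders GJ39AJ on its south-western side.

Longitude subsquare a = 0; −1 → -1, wraps to 23 = x, carry into square.
Longitude square 3; −1 → 2.
Latitude subsquare j = 9; −1 → 8 = i.

GJ29xi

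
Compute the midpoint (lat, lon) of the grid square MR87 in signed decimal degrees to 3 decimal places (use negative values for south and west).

Field M=12, R=17: +12·20° lon, +17·10° lat → SW at lon 60°, lat 80°.
Square 8, 7: +8·2° lon, +7·1° lat → SW at lon 76°, lat 87°.
Cell spans 2° lon × 1° lat. Centre is SW corner plus half of each.
latitude 87.500, longitude 77.000.

87.500, 77.000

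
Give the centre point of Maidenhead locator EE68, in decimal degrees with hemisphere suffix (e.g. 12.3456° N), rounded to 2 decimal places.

Field E=4, E=4: +4·20° lon, +4·10° lat → SW at lon -100°, lat -50°.
Square 6, 8: +6·2° lon, +8·1° lat → SW at lon -88°, lat -42°.
Cell spans 2° lon × 1° lat. Centre is SW corner plus half of each.
latitude 41.50° S, longitude 87.00° W.

41.50° S, 87.00° W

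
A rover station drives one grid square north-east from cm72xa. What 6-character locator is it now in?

CM82ab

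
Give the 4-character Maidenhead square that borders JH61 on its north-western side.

JH52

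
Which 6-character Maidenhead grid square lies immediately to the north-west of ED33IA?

ED33hb

Longitude subsquare i = 8; −1 → 7 = h.
Latitude subsquare a = 0; +1 → 1 = b.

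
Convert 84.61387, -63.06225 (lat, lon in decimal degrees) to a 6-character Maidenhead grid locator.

Offset from 180°W / 90°S: lon 116.9377°, lat 174.6139°.
Field: 116.9377/20 → 5 → F, 174.6139/10 → 17 → R; chars FR.
Square: 16.9377/2 → 8, 4.6139/1 → 4; chars 84.
Subsquare: 0.9377/0.0833333 → 11 → l, 0.6139/0.0416667 → 14 → o; chars lo.

FR84lo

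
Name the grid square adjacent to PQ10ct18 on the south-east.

Longitude extended square 1; +1 → 2.
Latitude extended square 8; −1 → 7.

PQ10ct27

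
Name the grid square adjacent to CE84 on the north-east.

CE95

Longitude square 8; +1 → 9.
Latitude square 4; +1 → 5.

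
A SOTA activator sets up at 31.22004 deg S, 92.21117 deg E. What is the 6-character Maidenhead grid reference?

Add 180° to longitude and 90° to latitude: 272.2112, 58.7800.
Field: 272.2112/20 → 13 → N, 58.7800/10 → 5 → F; chars NF.
Square: 12.2112/2 → 6, 8.7800/1 → 8; chars 68.
Subsquare: 0.2112/0.0833333 → 2 → c, 0.7800/0.0416667 → 18 → s; chars cs.

NF68cs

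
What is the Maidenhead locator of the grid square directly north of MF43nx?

MF44na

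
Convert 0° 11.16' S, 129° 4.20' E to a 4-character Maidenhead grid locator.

Shift to the Maidenhead origin (180°W, 90°S): lon 309.07, lat 89.81.
Field: lon ⌊309.07/20⌋ = 15 → P; lat ⌊89.81/10⌋ = 8 → I.
Square: lon ⌊9.07/2⌋ = 4; lat ⌊9.81/1⌋ = 9.

PI49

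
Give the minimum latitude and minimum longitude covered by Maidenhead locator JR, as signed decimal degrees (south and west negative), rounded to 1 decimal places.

80.0, 0.0

Field J=9, R=17: +9·20° lon, +17·10° lat → SW at lon 0°, lat 80°.
latitude 80.0, longitude 0.0.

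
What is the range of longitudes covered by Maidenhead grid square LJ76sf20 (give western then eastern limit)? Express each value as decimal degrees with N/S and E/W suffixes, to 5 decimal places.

Field L=11, J=9: +11·20° lon, +9·10° lat → SW at lon 40°, lat 0°.
Square 7, 6: +7·2° lon, +6·1° lat → SW at lon 54°, lat 6°.
Subsquare s=18, f=5: +18·0.0833333° lon, +5·0.0416667° lat → SW at lon 55.5°, lat 6.20833°.
Extended square 2, 0: +2·0.00833333° lon, +0·0.00416667° lat → SW at lon 55.5167°, lat 6.20833°.
Cell spans 0.00833333° lon × 0.00416667° lat.
west 55.51667° E, east 55.52500° E.

55.51667° E, 55.52500° E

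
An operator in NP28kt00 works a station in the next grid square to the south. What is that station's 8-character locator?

Latitude extended square 0; −1 → -1, wraps to 9, carry into subsquare.
Latitude subsquare t = 19; −1 → 18 = s.
The longitude characters are unchanged.

NP28ks09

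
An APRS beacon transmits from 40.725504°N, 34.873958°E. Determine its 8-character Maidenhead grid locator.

KN70kr44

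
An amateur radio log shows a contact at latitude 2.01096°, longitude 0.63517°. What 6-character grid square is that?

JJ02ha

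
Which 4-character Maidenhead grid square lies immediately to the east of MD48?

Longitude square 4; +1 → 5.
The latitude characters are unchanged.

MD58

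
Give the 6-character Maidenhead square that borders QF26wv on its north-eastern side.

QF26xw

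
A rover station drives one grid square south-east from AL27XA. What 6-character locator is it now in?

Longitude subsquare x = 23; +1 → 24, wraps to 0 = a, carry into square.
Longitude square 2; +1 → 3.
Latitude subsquare a = 0; −1 → -1, wraps to 23 = x, carry into square.
Latitude square 7; −1 → 6.

AL36ax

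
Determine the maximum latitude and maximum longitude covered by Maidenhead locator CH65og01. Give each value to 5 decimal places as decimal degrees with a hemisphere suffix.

Field C=2, H=7: +2·20° lon, +7·10° lat → SW at lon -140°, lat -20°.
Square 6, 5: +6·2° lon, +5·1° lat → SW at lon -128°, lat -15°.
Subsquare o=14, g=6: +14·0.0833333° lon, +6·0.0416667° lat → SW at lon -126.833°, lat -14.75°.
Extended square 0, 1: +0·0.00833333° lon, +1·0.00416667° lat → SW at lon -126.833°, lat -14.7458°.
Cell spans 0.00833333° lon × 0.00416667° lat. NE corner is SW corner plus one full cell.
latitude 14.74167° S, longitude 126.82500° W.

14.74167° S, 126.82500° W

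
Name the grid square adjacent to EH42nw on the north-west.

EH42mx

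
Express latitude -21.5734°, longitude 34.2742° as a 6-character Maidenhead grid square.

KG78dk

Shift to the Maidenhead origin (180°W, 90°S): lon 214.2742, lat 68.4266.
Field: 214.2742/20 → 10 → K, 68.4266/10 → 6 → G; chars KG.
Square: 14.2742/2 → 7, 8.4266/1 → 8; chars 78.
Subsquare: 0.2742/0.0833333 → 3 → d, 0.4266/0.0416667 → 10 → k; chars dk.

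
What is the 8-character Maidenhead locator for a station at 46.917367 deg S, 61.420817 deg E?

Add 180° to longitude and 90° to latitude: 241.42082, 43.08263.
Field: 241.42082/20 → 12 → M, 43.08263/10 → 4 → E; chars ME.
Square: 1.42082/2 → 0, 3.08263/1 → 3; chars 03.
Subsquare: 1.42082/0.0833333 → 17 → r, 0.08263/0.0416667 → 1 → b; chars rb.
Extended square: 0.00415/0.00833333 → 0, 0.04097/0.00416667 → 9; chars 09.

ME03rb09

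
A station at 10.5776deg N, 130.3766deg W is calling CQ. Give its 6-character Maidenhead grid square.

Offset from 180°W / 90°S: lon 49.6234°, lat 100.5776°.
Field (20°×10°, letters A–R): lon ⌊49.6234/20⌋ = 2 → C; lat ⌊100.5776/10⌋ = 10 → K.
Square (2°×1°, digits 0–9): lon ⌊9.6234/2⌋ = 4; lat ⌊0.5776/1⌋ = 0.
Subsquare (5′×2.5′, letters a–x): lon ⌊1.6234/0.0833333⌋ = 19 → t; lat ⌊0.5776/0.0416667⌋ = 13 → n.

CK40tn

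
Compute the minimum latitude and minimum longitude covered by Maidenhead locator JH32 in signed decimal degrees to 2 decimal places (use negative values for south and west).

Field J=9, H=7: +9·20° lon, +7·10° lat → SW at lon 0°, lat -20°.
Square 3, 2: +3·2° lon, +2·1° lat → SW at lon 6°, lat -18°.
latitude -18.00, longitude 6.00.

-18.00, 6.00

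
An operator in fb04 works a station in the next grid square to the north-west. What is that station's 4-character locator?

EB95

Longitude square 0; −1 → -1, wraps to 9, carry into field.
Longitude field F = 5; −1 → 4 = E.
Latitude square 4; +1 → 5.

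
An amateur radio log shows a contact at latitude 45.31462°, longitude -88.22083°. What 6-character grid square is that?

EN55vh

Offset from 180°W / 90°S: lon 91.7792°, lat 135.3146°.
Field (20°×10°, letters A–R): 91.7792/20 → 4 → E, 135.3146/10 → 13 → N; chars EN.
Square (2°×1°, digits 0–9): 11.7792/2 → 5, 5.3146/1 → 5; chars 55.
Subsquare (5′×2.5′, letters a–x): 1.7792/0.0833333 → 21 → v, 0.3146/0.0416667 → 7 → h; chars vh.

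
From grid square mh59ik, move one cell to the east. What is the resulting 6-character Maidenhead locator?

MH59jk

Longitude subsquare i = 8; +1 → 9 = j.
The latitude characters are unchanged.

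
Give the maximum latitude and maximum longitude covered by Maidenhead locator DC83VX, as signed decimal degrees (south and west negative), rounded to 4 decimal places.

Field D=3, C=2: +3·20° lon, +2·10° lat → SW at lon -120°, lat -70°.
Square 8, 3: +8·2° lon, +3·1° lat → SW at lon -104°, lat -67°.
Subsquare v=21, x=23: +21·0.0833333° lon, +23·0.0416667° lat → SW at lon -102.25°, lat -66.0417°.
Cell spans 0.0833333° lon × 0.0416667° lat. NE corner is SW corner plus one full cell.
latitude -66.0000, longitude -102.1667.

-66.0000, -102.1667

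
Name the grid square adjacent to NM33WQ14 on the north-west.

NM33wq05

Longitude extended square 1; −1 → 0.
Latitude extended square 4; +1 → 5.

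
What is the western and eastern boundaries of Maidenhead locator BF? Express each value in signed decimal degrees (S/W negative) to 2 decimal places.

-160.00, -140.00

Field B=1, F=5: +1·20° lon, +5·10° lat → SW at lon -160°, lat -40°.
Cell spans 20° lon × 10° lat.
west -160.00, east -140.00.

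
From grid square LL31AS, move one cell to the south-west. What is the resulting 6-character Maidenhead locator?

Longitude subsquare a = 0; −1 → -1, wraps to 23 = x, carry into square.
Longitude square 3; −1 → 2.
Latitude subsquare s = 18; −1 → 17 = r.

LL21xr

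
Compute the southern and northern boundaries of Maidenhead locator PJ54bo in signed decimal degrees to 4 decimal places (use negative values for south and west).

4.5833, 4.6250

Field P=15, J=9: +15·20° lon, +9·10° lat → SW at lon 120°, lat 0°.
Square 5, 4: +5·2° lon, +4·1° lat → SW at lon 130°, lat 4°.
Subsquare b=1, o=14: +1·0.0833333° lon, +14·0.0416667° lat → SW at lon 130.083°, lat 4.58333°.
Cell spans 0.0833333° lon × 0.0416667° lat.
south 4.5833, north 4.6250.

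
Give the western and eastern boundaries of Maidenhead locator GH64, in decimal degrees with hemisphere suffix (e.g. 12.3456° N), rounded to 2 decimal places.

48.00° W, 46.00° W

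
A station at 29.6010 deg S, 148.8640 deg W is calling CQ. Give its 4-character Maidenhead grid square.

Add 180° to longitude and 90° to latitude: 31.14, 60.40.
Field: lon ⌊31.14/20⌋ = 1 → B; lat ⌊60.40/10⌋ = 6 → G.
Square: lon ⌊11.14/2⌋ = 5; lat ⌊0.40/1⌋ = 0.

BG50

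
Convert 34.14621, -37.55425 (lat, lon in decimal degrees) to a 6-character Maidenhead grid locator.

HM14fd

Add 180° to longitude and 90° to latitude: 142.4458, 124.1462.
Field (20°×10°, letters A–R): 142.4458/20 → 7 → H, 124.1462/10 → 12 → M; chars HM.
Square (2°×1°, digits 0–9): 2.4458/2 → 1, 4.1462/1 → 4; chars 14.
Subsquare (5′×2.5′, letters a–x): 0.4458/0.0833333 → 5 → f, 0.1462/0.0416667 → 3 → d; chars fd.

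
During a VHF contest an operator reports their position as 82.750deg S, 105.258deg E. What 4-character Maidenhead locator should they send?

Offset from 180°W / 90°S: lon 285.26°, lat 7.25°.
Field (20°×10°, letters A–R): 285.26/20 → 14 → O, 7.25/10 → 0 → A; chars OA.
Square (2°×1°, digits 0–9): 5.26/2 → 2, 7.25/1 → 7; chars 27.

OA27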